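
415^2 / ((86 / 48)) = 4133400 / 43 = 96125.58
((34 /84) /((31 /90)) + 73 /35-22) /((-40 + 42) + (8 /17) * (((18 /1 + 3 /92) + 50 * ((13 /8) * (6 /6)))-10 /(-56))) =-0.38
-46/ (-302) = 23/ 151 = 0.15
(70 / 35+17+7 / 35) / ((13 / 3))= 288 / 65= 4.43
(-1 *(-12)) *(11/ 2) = 66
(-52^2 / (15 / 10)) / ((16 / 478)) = -161564 / 3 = -53854.67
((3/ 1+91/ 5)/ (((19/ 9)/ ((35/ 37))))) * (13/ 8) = 43407/ 2812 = 15.44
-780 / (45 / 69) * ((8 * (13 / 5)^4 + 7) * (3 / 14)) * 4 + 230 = -381718.55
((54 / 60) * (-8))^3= -46656 / 125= -373.25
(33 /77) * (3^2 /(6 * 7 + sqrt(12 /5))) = 135 /1468 -9 * sqrt(15) /10276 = 0.09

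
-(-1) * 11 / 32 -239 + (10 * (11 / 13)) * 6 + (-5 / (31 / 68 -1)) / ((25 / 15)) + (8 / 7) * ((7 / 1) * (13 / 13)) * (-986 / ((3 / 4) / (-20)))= 9704546401 / 46176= 210164.29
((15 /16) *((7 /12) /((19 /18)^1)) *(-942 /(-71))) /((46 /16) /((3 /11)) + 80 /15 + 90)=21195 /326458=0.06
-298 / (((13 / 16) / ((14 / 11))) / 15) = -1001280 / 143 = -7001.96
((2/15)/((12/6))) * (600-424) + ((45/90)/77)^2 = 4174031/355740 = 11.73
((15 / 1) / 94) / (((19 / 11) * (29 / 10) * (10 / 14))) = 1155 / 25897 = 0.04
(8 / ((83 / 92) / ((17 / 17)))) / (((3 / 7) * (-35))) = -736 / 1245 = -0.59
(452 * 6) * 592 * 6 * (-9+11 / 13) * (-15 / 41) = 28736413.06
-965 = -965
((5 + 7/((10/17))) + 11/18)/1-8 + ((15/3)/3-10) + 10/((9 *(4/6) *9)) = 184/135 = 1.36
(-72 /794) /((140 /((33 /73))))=-297 /1014335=-0.00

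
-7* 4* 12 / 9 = -112 / 3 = -37.33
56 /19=2.95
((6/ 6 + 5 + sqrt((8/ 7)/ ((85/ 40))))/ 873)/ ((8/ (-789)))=-263/ 388 - 263* sqrt(119)/ 34629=-0.76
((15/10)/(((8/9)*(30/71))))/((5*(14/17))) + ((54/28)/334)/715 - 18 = -17.03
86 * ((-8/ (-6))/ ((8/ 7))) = 301/ 3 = 100.33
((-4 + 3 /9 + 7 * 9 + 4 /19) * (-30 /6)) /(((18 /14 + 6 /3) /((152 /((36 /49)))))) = -11641420 /621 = -18746.25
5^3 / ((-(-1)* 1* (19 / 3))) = 375 / 19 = 19.74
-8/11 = -0.73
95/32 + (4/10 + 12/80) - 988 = -157517/160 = -984.48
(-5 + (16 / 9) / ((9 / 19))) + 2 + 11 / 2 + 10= 2633 / 162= 16.25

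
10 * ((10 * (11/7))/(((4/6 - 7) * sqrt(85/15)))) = -3300 * sqrt(51)/2261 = -10.42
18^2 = 324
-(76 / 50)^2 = -1444 / 625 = -2.31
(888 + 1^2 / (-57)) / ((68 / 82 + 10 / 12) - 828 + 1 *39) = -830086 / 736003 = -1.13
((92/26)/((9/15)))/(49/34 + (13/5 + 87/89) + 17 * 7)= 3479900/73179717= 0.05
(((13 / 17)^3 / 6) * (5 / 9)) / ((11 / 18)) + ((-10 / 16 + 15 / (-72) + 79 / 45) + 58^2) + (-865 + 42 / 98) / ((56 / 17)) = 369712508008 / 119164815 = 3102.53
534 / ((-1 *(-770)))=267 / 385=0.69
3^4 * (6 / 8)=243 / 4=60.75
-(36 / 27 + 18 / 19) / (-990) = 13 / 5643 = 0.00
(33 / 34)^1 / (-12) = -11 / 136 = -0.08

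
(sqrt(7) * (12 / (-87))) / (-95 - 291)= 0.00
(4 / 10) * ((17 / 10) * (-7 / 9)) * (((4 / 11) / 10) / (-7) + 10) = -65416 / 12375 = -5.29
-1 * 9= -9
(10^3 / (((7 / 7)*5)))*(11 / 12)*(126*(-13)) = -300300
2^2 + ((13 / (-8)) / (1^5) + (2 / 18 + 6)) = 611 / 72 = 8.49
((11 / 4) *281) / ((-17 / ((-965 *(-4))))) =-2982815 / 17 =-175459.71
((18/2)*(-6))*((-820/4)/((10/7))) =7749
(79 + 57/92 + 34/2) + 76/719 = 6398183/66148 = 96.73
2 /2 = 1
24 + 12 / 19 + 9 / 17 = 8127 / 323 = 25.16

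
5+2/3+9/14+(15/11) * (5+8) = 11105/462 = 24.04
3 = 3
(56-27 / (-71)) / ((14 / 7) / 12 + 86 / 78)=44.42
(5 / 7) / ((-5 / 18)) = -2.57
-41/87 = -0.47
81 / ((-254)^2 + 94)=81 / 64610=0.00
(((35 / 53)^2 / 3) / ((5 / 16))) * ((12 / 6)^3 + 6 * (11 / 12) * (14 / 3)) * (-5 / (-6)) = 989800 / 75843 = 13.05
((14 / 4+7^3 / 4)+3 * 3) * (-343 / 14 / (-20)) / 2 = 19257 / 320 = 60.18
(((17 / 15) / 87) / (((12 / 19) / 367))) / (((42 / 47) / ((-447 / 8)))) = -473.31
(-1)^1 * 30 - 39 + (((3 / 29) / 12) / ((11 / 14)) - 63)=-84209 / 638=-131.99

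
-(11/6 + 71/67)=-1163/402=-2.89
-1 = -1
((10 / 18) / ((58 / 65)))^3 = 34328125 / 142236648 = 0.24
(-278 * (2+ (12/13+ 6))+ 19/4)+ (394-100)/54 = -1156157/468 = -2470.42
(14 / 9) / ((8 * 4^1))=7 / 144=0.05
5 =5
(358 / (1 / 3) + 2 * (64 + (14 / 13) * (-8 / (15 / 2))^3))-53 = 50297687 / 43875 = 1146.39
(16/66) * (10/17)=80/561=0.14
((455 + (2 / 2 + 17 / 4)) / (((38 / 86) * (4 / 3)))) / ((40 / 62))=7362159 / 6080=1210.88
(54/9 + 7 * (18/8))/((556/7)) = 609/2224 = 0.27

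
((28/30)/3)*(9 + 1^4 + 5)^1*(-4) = -18.67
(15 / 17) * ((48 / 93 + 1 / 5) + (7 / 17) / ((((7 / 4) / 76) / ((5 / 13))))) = 780393 / 116467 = 6.70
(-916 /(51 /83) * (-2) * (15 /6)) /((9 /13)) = 4941820 /459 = 10766.49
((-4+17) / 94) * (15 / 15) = 13 / 94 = 0.14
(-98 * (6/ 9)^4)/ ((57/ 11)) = -17248/ 4617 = -3.74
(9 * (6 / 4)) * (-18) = -243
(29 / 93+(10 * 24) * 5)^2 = 12461033641 / 8649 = 1440748.48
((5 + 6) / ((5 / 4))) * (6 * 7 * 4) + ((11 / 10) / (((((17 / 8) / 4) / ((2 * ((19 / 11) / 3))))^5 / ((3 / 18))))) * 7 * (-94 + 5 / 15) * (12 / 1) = -5117622918474438176 / 75772720498365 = -67539.12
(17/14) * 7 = 17/2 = 8.50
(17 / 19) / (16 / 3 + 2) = 51 / 418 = 0.12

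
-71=-71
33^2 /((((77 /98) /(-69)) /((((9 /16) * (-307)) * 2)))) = 132118371 /4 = 33029592.75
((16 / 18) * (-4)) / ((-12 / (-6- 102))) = -32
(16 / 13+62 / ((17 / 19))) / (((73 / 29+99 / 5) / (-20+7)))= -1129985 / 27506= -41.08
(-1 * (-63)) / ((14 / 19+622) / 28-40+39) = 8379 / 2825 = 2.97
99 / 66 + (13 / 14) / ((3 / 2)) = 89 / 42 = 2.12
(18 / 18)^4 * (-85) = -85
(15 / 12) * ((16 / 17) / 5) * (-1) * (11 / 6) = -22 / 51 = -0.43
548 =548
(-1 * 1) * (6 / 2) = -3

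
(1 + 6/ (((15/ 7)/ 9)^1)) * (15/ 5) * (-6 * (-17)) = 40086/ 5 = 8017.20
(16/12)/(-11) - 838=-27658/33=-838.12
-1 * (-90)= 90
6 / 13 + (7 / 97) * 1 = 673 / 1261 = 0.53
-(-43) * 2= 86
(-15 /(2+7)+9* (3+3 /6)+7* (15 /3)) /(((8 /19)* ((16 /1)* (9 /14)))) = 51737 /3456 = 14.97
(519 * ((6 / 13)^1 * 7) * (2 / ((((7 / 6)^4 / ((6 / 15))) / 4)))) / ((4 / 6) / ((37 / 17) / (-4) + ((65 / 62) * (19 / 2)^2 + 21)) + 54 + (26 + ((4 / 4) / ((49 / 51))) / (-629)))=267483236276736 / 7388782923655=36.20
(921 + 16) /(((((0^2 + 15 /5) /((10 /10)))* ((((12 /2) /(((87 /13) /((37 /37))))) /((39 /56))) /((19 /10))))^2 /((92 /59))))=6542905151 /18502400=353.62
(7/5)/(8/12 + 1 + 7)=21/130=0.16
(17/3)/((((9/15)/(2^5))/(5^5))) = 944444.44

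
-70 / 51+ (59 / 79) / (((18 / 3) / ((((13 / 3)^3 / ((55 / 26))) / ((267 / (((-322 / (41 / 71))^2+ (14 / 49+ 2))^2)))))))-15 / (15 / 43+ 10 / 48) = 1763971295471442687731946214 / 1017476344441771137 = 1733673028.48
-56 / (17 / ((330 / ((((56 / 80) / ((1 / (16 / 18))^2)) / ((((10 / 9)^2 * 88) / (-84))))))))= 302500 / 119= 2542.02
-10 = -10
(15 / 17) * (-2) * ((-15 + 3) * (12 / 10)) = 432 / 17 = 25.41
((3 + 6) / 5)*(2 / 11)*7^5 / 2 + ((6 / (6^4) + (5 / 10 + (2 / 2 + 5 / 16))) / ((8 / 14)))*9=29344721 / 10560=2778.86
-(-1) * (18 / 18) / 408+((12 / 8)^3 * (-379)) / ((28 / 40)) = -5218823 / 2856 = -1827.32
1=1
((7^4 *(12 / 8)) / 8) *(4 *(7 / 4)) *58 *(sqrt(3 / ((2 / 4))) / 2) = 1462209 *sqrt(6) / 16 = 223854.12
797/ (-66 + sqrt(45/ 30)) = -35068/ 2903 - 797 *sqrt(6)/ 8709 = -12.30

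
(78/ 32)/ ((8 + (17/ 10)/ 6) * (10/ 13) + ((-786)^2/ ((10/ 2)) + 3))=7605/ 385533944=0.00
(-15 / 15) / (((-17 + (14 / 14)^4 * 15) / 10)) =5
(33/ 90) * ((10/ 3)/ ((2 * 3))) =11/ 54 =0.20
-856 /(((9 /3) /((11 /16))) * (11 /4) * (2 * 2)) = -107 /6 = -17.83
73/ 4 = 18.25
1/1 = 1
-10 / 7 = -1.43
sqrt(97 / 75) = sqrt(291) / 15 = 1.14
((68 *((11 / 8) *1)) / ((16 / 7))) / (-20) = -1309 / 640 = -2.05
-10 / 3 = -3.33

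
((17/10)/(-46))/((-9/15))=17/276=0.06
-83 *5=-415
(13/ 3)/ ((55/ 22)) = 26/ 15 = 1.73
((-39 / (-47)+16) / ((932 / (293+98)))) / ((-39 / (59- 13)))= -7113463 / 854178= -8.33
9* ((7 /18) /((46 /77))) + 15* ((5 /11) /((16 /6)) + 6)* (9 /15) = 124259 /2024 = 61.39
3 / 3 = 1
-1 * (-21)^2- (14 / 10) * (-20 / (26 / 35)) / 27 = -439.60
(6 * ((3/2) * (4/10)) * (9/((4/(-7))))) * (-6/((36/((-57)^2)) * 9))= 68229/20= 3411.45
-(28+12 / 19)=-544 / 19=-28.63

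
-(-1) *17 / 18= 17 / 18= 0.94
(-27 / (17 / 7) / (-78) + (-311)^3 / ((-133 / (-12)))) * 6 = -478636610535 / 29393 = -16284033.97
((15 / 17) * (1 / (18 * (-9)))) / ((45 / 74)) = -37 / 4131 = -0.01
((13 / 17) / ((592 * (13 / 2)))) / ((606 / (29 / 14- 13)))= -0.00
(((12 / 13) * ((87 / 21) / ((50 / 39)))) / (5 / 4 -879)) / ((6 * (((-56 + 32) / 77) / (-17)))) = -5423 / 175550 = -0.03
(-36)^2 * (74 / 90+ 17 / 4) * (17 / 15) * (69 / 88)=292077 / 50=5841.54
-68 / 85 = -4 / 5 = -0.80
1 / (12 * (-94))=-1 / 1128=-0.00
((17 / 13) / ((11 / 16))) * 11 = 272 / 13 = 20.92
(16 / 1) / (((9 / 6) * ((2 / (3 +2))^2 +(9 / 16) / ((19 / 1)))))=243200 / 4323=56.26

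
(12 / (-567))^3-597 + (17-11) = -3990000043 / 6751269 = -591.00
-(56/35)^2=-64/25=-2.56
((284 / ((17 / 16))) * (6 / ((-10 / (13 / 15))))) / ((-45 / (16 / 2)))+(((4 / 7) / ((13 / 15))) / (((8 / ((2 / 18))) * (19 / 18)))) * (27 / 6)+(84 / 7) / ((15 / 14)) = 2377453283 / 66134250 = 35.95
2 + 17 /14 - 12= -8.79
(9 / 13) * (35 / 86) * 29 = 9135 / 1118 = 8.17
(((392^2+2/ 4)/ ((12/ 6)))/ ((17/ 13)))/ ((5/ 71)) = 283664667/ 340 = 834307.84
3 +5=8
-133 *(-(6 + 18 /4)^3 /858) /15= 11.96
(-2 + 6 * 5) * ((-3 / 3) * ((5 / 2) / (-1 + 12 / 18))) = 210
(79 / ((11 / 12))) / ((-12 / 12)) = -948 / 11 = -86.18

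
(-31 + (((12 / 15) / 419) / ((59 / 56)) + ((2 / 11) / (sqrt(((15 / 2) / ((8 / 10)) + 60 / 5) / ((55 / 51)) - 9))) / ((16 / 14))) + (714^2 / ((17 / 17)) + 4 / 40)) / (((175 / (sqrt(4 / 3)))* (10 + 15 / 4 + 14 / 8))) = 2* sqrt(330) / 1764675 + 252038061638* sqrt(3) / 2011671375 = 217.01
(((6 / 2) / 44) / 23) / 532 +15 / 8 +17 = 10162001 / 538384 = 18.88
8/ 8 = 1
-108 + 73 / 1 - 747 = -782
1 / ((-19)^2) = 1 / 361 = 0.00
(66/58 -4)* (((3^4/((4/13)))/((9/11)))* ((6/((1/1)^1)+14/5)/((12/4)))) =-391677/145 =-2701.22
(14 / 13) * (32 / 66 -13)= -5782 / 429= -13.48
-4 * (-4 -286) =1160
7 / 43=0.16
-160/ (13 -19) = 80/ 3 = 26.67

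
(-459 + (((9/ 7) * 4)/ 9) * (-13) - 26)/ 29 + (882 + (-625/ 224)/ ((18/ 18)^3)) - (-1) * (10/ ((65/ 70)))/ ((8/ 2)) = 10434417/ 12064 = 864.92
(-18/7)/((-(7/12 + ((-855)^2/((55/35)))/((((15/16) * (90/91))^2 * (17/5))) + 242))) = 0.00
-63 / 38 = -1.66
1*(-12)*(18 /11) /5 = -216 /55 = -3.93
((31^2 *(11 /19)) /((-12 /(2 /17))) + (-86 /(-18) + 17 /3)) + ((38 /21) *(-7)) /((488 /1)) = 3520931 /709308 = 4.96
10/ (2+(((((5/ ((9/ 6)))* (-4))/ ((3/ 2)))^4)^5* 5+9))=121576654590569288010/ 576460752303423488133734320049626216811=0.00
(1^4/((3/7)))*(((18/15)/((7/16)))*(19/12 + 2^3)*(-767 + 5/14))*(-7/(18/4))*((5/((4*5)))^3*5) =1234295/216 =5714.33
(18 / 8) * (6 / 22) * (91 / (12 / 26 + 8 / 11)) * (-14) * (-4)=223587 / 85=2630.44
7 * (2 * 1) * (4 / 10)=28 / 5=5.60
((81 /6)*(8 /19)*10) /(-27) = -40 /19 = -2.11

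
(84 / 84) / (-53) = -1 / 53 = -0.02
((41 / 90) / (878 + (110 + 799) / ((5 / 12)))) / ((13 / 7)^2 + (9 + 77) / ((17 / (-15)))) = -34153 / 16614637668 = -0.00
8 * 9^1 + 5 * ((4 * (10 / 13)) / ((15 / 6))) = 1016 / 13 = 78.15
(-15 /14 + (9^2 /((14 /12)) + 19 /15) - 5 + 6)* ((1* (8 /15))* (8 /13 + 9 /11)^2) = 99723644 /1288287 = 77.41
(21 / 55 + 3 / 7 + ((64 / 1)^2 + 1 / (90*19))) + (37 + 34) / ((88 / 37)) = 2173430999 / 526680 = 4126.66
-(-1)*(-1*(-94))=94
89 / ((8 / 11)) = 979 / 8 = 122.38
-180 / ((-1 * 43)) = 180 / 43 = 4.19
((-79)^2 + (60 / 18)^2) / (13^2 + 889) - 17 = -105605 / 9522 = -11.09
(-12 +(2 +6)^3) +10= 510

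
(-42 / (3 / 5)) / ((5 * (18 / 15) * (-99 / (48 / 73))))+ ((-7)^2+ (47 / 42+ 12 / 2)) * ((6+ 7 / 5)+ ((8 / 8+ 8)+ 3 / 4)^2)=6649042823 / 1156320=5750.18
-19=-19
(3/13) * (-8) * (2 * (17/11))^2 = -27744/1573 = -17.64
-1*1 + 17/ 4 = 13/ 4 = 3.25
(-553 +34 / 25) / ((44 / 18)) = -124119 / 550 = -225.67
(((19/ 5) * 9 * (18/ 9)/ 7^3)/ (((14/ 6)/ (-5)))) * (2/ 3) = -684/ 2401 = -0.28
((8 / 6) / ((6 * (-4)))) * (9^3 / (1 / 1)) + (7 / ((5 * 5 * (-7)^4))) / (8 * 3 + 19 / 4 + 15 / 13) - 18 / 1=-1560092521 / 26668250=-58.50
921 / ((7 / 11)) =10131 / 7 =1447.29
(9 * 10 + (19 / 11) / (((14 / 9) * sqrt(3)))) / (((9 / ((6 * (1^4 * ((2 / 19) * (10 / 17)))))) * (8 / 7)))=3.27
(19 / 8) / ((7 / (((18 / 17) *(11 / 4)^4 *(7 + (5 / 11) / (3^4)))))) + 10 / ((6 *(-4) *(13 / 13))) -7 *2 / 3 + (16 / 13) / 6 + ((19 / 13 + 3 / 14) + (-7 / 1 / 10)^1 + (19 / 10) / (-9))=383356637 / 2741760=139.82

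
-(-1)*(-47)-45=-92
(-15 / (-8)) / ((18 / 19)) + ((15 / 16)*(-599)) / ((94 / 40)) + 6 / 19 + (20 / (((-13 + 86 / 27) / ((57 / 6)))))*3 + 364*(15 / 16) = 105653591 / 2271792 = 46.51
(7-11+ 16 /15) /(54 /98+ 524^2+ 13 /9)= -1617 /151361120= -0.00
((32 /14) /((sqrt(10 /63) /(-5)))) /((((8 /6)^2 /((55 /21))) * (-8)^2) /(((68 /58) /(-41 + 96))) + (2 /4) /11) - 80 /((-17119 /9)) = 720 /17119 - 26928 * sqrt(70) /16006501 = 0.03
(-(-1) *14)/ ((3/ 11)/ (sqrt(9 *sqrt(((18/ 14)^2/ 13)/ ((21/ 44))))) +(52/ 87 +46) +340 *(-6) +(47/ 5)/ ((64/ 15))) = -17109309324265681383525686964096/ 2433431613687982779257649433498283-11835351319169186443751424 *sqrt(2) *39^(1/ 4) *77^(3/ 4)/ 2433431613687982779257649433498283-1260812630234122420224 *sqrt(3003)/ 2433431613687982779257649433498283-67156793477824512 *sqrt(2) *39^(3/ 4) *77^(1/ 4)/ 2433431613687982779257649433498283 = -0.01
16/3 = 5.33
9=9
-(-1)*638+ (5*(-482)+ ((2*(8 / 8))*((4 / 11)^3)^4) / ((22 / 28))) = -61174245449283684 / 34522712143931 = -1772.00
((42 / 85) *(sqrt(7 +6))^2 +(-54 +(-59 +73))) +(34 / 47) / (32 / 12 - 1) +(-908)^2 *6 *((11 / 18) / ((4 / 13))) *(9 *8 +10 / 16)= 17103328914041 / 23970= 713530618.02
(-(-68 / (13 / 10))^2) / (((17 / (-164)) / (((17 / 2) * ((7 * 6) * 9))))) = 84807990.53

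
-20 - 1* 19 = -39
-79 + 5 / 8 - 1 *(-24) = -435 / 8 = -54.38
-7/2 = -3.50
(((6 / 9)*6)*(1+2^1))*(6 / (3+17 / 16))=1152 / 65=17.72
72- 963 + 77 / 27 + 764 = -3352 / 27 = -124.15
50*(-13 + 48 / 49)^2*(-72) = -1248915600 / 2401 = -520164.76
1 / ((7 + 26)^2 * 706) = 1 / 768834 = 0.00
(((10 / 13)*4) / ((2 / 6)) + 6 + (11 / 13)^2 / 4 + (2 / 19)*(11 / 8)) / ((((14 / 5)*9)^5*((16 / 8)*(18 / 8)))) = 34684375 / 101974839666336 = 0.00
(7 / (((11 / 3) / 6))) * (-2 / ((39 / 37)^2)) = -38332 / 1859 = -20.62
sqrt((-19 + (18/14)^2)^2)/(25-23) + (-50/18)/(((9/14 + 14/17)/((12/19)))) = 7288325/974757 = 7.48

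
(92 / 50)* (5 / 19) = 46 / 95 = 0.48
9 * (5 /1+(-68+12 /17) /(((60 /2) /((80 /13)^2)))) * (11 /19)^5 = -25609524765 /547217879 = -46.80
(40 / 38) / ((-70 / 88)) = -176 / 133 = -1.32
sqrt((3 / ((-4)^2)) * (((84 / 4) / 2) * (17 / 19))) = 3 * sqrt(4522) / 152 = 1.33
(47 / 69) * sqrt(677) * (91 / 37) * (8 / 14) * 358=874952 * sqrt(677) / 2553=8917.18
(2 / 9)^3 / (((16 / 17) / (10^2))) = 850 / 729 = 1.17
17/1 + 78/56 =515/28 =18.39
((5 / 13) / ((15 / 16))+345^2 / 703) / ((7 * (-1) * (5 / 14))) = -9306446 / 137085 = -67.89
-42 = -42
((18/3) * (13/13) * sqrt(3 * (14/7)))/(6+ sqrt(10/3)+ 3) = -36 * sqrt(5)/233+ 162 * sqrt(6)/233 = 1.36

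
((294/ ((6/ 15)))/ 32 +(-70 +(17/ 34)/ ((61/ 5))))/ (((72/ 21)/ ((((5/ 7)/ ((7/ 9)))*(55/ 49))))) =-75673125/ 5356288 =-14.13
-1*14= -14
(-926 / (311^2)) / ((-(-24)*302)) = -463 / 350516904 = -0.00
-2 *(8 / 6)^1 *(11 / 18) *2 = -88 / 27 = -3.26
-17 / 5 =-3.40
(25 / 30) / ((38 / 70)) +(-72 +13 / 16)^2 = 73969697 / 14592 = 5069.20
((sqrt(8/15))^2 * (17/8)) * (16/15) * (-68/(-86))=9248/9675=0.96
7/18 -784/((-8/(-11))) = -19397/18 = -1077.61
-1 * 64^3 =-262144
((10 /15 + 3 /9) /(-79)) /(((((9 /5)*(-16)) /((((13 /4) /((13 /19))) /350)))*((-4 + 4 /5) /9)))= -0.00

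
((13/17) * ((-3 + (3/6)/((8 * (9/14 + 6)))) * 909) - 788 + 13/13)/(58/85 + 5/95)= -3899.15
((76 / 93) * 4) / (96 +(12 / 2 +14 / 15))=190 / 5983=0.03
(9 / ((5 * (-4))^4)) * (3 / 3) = 9 / 160000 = 0.00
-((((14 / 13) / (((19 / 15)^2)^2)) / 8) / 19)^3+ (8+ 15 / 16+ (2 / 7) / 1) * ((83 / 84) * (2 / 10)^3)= 714911642304500393773262423 / 9805763208882669967693482000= 0.07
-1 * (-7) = 7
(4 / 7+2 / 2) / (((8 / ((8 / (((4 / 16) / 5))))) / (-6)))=-1320 / 7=-188.57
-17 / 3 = -5.67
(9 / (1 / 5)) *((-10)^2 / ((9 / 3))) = 1500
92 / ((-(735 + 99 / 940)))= -86480 / 690999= -0.13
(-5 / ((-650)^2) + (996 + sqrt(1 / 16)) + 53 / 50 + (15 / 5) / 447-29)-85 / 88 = 967.35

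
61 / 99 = 0.62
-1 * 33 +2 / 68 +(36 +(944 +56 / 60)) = 483461 / 510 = 947.96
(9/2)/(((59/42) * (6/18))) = 567/59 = 9.61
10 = 10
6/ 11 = 0.55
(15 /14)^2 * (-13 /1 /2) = -2925 /392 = -7.46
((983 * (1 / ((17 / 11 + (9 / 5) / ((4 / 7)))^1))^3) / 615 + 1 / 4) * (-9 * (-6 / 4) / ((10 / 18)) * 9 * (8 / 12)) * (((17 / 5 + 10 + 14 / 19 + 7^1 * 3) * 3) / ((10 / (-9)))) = -1576371973204621359 / 429346993961500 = -3671.56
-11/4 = -2.75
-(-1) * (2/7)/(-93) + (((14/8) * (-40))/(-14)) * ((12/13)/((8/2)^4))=8101/541632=0.01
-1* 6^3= -216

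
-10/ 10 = -1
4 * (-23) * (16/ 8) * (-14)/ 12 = 644/ 3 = 214.67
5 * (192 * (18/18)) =960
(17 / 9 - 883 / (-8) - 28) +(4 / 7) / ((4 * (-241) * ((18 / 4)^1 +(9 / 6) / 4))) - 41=68314873 / 1579032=43.26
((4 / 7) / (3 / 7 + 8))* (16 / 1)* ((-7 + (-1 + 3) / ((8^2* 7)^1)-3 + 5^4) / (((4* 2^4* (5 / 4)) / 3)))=25.02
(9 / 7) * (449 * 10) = 40410 / 7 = 5772.86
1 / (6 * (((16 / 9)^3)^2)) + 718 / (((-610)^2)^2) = 1532969753022011 / 290368331448320000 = 0.01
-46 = -46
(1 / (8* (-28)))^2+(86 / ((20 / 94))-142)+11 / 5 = 66332677 / 250880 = 264.40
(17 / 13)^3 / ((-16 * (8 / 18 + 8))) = -44217 / 2671552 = -0.02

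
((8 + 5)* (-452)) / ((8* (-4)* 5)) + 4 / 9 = 13381 / 360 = 37.17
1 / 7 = 0.14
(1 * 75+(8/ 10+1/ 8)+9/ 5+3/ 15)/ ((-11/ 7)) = -21819/ 440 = -49.59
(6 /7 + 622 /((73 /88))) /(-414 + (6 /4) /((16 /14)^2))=-9819904 /5400759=-1.82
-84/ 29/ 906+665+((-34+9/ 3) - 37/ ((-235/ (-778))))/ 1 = 526370026/ 1029065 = 511.50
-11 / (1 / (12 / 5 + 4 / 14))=-1034 / 35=-29.54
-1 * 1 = -1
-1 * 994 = -994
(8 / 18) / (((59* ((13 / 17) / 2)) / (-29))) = -3944 / 6903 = -0.57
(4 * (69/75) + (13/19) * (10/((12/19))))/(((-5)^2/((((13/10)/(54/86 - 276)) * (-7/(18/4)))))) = 8518601/1998168750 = 0.00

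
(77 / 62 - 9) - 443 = -27947 / 62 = -450.76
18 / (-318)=-0.06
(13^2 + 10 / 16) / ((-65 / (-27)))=36639 / 520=70.46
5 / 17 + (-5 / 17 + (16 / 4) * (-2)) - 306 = -314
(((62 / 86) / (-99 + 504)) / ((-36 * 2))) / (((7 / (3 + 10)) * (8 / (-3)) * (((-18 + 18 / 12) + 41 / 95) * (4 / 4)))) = -7657 / 7145778528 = -0.00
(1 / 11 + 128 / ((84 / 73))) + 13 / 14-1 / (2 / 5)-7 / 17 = 61343 / 561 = 109.35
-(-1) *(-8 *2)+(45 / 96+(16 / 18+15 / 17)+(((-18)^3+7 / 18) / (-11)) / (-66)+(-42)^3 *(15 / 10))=-111153.79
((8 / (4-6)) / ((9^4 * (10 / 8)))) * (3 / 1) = -16 / 10935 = -0.00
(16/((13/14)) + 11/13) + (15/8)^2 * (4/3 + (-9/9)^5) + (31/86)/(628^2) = 16974411411/881842624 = 19.25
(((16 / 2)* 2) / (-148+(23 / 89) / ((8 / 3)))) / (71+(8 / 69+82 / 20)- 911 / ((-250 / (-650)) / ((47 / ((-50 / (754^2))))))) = -196512000 / 2299368810879007613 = -0.00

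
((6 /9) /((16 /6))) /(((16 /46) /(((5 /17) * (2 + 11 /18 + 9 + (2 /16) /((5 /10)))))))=49105 /19584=2.51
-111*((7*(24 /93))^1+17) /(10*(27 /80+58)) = -517704 /144677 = -3.58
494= 494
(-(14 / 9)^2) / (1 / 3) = -196 / 27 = -7.26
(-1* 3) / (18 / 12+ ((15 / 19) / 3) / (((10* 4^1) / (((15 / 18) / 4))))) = -10944 / 5477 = -2.00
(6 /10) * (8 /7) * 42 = 144 /5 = 28.80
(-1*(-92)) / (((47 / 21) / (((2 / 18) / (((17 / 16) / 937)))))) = 9654848 / 2397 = 4027.89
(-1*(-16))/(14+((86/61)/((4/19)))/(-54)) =105408/91415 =1.15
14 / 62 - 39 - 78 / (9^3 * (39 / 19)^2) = -34196444 / 881361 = -38.80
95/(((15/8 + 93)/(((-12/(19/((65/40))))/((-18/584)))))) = 75920/2277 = 33.34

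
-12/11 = -1.09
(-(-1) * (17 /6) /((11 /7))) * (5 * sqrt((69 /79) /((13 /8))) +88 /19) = 595 * sqrt(141726) /33891 +476 /57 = 14.96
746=746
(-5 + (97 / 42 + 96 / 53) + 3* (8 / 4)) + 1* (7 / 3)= 5531 / 742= 7.45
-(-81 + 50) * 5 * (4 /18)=310 /9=34.44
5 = 5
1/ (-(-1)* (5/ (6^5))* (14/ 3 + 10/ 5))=5832/ 25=233.28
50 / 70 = 5 / 7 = 0.71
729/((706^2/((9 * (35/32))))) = 229635/15949952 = 0.01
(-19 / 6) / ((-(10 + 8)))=19 / 108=0.18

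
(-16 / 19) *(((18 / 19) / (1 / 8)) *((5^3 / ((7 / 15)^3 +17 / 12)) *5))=-19440000000 / 7399417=-2627.23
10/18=5/9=0.56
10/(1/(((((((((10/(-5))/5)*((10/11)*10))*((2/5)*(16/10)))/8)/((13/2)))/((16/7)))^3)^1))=-5488/73105175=-0.00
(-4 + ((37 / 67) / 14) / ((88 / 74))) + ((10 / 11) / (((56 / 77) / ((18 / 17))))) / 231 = -397029 / 100232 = -3.96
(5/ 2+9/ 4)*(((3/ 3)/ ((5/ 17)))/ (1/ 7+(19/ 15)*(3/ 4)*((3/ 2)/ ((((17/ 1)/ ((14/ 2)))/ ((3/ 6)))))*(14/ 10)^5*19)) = 480462500/ 896147069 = 0.54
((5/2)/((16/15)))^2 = 5625/1024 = 5.49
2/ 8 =1/ 4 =0.25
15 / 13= 1.15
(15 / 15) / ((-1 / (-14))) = 14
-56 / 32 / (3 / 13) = -91 / 12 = -7.58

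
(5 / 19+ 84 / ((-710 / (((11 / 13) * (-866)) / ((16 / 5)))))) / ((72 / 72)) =1918897 / 70148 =27.35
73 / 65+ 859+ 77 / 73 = 4086289 / 4745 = 861.18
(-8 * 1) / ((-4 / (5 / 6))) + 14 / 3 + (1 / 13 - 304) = -11606 / 39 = -297.59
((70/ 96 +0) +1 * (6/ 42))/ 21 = 293/ 7056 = 0.04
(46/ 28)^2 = 529/ 196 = 2.70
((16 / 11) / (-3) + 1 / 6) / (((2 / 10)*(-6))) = 35 / 132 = 0.27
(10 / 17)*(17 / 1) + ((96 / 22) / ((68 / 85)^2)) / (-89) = 9715 / 979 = 9.92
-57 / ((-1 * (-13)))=-57 / 13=-4.38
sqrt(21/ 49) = sqrt(21)/ 7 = 0.65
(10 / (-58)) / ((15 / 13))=-13 / 87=-0.15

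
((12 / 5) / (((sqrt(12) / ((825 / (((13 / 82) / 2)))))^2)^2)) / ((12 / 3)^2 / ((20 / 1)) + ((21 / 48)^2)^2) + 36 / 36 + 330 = 203351491220563168881551 / 869996621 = 233738254048417.93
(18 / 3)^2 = 36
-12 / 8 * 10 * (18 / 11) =-270 / 11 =-24.55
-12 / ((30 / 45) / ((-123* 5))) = 11070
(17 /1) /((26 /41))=697 /26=26.81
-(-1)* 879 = 879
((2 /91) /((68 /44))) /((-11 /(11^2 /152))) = -121 /117572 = -0.00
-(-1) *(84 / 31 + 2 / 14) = 619 / 217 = 2.85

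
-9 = -9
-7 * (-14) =98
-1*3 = -3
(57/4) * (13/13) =57/4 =14.25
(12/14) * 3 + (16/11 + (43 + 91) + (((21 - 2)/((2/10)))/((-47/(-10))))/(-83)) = 41386678/300377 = 137.78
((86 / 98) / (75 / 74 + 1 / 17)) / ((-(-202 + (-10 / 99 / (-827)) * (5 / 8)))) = 17715352248 / 4372803183259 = 0.00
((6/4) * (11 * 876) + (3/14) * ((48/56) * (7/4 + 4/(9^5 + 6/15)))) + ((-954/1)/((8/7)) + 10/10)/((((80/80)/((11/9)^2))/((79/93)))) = 13396.33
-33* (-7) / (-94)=-231 / 94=-2.46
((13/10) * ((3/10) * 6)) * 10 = 117/5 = 23.40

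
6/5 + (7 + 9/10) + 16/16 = 10.10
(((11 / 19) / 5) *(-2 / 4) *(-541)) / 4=5951 / 760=7.83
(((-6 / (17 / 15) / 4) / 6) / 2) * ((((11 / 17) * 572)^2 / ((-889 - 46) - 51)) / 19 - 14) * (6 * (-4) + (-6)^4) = 137599030890 / 46020071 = 2989.98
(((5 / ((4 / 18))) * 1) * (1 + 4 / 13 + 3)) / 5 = 252 / 13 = 19.38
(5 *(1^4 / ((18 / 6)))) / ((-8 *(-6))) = 5 / 144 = 0.03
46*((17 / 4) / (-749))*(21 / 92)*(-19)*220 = 53295 / 214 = 249.04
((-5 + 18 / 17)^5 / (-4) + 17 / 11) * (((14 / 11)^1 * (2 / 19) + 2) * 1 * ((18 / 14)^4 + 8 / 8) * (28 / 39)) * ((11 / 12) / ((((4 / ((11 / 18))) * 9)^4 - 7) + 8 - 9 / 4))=8836011993481204004 / 84839021311470776018123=0.00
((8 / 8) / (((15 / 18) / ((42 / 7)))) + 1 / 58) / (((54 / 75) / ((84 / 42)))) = 10465 / 522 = 20.05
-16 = -16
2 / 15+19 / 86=457 / 1290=0.35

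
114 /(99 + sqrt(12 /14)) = 26334 /22867 - 38 * sqrt(42) /22867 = 1.14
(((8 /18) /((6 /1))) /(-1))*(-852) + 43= 106.11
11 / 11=1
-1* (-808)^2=-652864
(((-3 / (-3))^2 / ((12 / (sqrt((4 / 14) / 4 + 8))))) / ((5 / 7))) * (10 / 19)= 0.17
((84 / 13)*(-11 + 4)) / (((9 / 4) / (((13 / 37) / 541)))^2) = -40768 / 10818367803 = -0.00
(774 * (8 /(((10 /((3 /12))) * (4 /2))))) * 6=2322 /5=464.40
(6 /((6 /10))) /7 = 10 /7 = 1.43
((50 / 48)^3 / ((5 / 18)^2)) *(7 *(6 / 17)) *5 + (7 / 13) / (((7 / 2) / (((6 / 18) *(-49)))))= 178.44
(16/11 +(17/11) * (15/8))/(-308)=-383/27104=-0.01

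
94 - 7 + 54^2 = 3003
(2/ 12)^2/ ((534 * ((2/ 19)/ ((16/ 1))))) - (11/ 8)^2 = -289547/ 153792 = -1.88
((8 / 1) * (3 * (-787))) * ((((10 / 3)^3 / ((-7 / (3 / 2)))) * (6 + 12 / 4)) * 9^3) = 6884676000 / 7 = 983525142.86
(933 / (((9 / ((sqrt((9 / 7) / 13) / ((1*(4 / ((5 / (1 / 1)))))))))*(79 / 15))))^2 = 544055625 / 9086896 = 59.87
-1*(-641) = 641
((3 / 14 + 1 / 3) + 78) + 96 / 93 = 103613 / 1302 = 79.58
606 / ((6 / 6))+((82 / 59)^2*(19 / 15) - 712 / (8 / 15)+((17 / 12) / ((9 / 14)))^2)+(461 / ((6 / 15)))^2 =33688167309871 / 25376490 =1327534.55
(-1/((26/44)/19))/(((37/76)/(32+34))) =-2096688/481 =-4359.02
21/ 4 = 5.25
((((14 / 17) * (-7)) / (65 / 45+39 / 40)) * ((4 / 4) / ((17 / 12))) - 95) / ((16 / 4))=-24.17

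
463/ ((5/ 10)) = 926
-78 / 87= -26 / 29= -0.90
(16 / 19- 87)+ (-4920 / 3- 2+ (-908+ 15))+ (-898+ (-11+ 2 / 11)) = -737765 / 209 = -3529.98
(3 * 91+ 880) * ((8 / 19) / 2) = 4612 / 19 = 242.74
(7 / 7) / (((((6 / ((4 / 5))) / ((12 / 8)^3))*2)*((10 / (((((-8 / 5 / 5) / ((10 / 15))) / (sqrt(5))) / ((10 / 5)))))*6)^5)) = -9*sqrt(5) / 4882812500000000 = -0.00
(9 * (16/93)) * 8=384/31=12.39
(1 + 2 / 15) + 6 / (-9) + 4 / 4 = 22 / 15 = 1.47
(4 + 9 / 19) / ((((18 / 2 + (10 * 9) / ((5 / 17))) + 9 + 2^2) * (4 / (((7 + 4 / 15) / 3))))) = 1853 / 224352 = 0.01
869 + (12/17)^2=251285/289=869.50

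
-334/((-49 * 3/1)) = 334/147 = 2.27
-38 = -38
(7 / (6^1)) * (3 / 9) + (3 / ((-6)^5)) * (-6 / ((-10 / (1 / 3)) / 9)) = 559 / 1440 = 0.39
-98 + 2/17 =-1664/17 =-97.88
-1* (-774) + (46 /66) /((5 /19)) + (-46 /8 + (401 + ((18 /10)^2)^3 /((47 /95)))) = 24053035903 /19387500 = 1240.65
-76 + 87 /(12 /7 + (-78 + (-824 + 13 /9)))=-4309133 /56627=-76.10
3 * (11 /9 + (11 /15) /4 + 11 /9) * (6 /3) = 473 /30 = 15.77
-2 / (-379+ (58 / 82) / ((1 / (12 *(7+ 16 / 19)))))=1558 / 243389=0.01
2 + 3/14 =31/14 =2.21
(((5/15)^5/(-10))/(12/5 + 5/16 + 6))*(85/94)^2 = -850/22008267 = -0.00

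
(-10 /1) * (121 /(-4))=605 /2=302.50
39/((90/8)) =52/15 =3.47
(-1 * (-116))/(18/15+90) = 145/114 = 1.27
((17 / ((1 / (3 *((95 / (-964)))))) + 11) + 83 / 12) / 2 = 4660 / 723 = 6.45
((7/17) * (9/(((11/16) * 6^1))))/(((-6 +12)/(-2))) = -56/187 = -0.30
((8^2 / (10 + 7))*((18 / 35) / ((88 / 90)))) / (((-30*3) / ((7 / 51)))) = -48 / 15895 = -0.00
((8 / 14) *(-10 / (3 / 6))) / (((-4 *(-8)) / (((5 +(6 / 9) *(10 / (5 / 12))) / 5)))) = -3 / 2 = -1.50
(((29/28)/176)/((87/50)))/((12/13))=0.00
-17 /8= -2.12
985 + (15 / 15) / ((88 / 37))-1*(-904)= 166269 / 88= 1889.42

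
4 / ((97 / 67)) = 268 / 97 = 2.76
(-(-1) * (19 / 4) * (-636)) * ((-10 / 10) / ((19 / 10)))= 1590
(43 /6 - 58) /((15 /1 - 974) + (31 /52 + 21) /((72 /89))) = 0.05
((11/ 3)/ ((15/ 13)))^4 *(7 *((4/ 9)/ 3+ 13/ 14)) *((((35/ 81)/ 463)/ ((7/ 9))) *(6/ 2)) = 170191771607/ 61514295750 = 2.77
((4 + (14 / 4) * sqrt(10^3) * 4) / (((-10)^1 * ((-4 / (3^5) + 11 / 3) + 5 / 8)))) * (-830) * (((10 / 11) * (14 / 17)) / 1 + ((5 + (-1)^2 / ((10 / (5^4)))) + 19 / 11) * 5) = 41866003440 / 1554157 + 1465310120400 * sqrt(10) / 1554157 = 3008437.03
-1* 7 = -7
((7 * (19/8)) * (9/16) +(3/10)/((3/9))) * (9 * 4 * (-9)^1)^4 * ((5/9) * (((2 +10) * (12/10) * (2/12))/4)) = 188286357654/5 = 37657271530.80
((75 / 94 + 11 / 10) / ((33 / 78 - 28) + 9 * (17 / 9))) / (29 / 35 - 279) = 20293 / 31459450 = 0.00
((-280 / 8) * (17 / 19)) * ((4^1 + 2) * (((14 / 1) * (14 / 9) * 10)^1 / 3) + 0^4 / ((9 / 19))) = -2332400 / 171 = -13639.77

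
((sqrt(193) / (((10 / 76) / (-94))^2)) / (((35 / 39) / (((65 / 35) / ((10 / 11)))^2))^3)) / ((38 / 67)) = 1426376468162985285170367 * sqrt(193) / 15763127734375000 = 1257101732.96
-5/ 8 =-0.62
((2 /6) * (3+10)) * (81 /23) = 351 /23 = 15.26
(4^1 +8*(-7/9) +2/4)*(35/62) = -35/36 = -0.97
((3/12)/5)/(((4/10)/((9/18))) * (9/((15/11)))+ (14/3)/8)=15/1759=0.01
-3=-3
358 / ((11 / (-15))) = -5370 / 11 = -488.18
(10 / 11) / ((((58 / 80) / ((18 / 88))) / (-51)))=-45900 / 3509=-13.08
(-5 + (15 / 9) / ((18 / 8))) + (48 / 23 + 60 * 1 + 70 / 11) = 438491 / 6831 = 64.19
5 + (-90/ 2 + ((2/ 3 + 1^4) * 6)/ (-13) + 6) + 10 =-322/ 13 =-24.77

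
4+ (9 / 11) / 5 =229 / 55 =4.16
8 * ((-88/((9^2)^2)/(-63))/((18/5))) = 0.00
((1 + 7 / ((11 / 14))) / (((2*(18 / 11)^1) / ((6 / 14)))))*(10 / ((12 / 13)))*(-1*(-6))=7085 / 84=84.35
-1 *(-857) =857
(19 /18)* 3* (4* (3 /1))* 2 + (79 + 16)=171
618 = 618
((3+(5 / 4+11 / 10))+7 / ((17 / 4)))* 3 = 7137 / 340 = 20.99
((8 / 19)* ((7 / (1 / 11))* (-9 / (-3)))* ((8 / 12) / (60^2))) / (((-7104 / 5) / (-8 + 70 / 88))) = 2219 / 24295680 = 0.00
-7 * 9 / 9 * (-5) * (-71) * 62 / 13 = -154070 / 13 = -11851.54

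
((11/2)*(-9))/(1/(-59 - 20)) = 7821/2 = 3910.50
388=388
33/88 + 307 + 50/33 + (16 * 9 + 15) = 123523/264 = 467.89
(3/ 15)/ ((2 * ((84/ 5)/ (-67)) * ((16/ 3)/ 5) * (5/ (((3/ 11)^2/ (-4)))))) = 603/ 433664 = 0.00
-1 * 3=-3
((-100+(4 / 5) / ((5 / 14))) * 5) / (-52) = 9.40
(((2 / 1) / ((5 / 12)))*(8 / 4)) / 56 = 6 / 35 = 0.17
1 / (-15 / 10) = -2 / 3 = -0.67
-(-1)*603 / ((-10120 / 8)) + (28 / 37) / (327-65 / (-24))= -175696863 / 370367965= -0.47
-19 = -19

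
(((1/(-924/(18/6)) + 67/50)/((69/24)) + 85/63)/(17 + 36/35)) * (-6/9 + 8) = 1445798/1959255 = 0.74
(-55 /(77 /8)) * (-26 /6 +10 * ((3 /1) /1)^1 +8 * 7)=-1400 /3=-466.67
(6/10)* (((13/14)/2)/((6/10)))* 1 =0.46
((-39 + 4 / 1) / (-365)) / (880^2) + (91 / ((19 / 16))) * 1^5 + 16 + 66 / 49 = 4946140819317 / 52630547200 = 93.98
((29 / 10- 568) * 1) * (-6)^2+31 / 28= -2847949 / 140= -20342.49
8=8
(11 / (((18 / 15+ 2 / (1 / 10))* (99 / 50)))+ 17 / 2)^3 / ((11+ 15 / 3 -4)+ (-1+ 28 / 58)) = 16937954956091 / 289127471112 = 58.58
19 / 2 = 9.50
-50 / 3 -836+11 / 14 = -35779 / 42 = -851.88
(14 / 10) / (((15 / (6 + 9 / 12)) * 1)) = 63 / 100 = 0.63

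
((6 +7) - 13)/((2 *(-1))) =0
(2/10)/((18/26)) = 13/45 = 0.29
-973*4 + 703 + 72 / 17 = -54141 / 17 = -3184.76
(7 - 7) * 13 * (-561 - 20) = 0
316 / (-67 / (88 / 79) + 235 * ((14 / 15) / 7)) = -83424 / 7607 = -10.97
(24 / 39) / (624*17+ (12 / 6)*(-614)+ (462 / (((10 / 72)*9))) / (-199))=1990 / 30326569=0.00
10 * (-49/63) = -70/9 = -7.78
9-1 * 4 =5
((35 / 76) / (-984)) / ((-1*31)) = 35 / 2318304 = 0.00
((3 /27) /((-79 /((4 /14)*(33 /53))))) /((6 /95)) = -1045 /263781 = -0.00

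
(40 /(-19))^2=1600 /361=4.43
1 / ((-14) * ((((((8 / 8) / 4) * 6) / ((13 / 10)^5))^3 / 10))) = -51185893014090757 / 4725000000000000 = -10.83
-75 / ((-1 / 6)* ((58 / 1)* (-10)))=-45 / 58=-0.78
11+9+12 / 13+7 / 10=2811 / 130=21.62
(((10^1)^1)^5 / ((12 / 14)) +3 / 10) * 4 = 7000018 / 15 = 466667.87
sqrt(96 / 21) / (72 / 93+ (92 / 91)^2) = 36673 * sqrt(14) / 115282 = 1.19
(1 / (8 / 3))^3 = 27 / 512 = 0.05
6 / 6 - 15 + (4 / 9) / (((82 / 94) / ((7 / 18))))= -45836 / 3321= -13.80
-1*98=-98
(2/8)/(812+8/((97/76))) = 97/317488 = 0.00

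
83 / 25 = 3.32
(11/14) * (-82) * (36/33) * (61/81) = -52.93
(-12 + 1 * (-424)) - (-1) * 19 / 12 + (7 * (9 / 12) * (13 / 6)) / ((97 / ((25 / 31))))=-31344157 / 72168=-434.32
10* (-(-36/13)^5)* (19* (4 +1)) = 154710.34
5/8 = 0.62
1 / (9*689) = 1 / 6201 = 0.00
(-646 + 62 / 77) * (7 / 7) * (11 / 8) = -6210 / 7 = -887.14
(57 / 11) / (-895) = -57 / 9845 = -0.01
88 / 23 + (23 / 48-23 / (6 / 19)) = -75655 / 1104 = -68.53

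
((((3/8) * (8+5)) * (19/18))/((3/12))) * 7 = 1729/12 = 144.08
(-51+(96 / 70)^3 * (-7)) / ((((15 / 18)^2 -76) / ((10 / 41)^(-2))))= 6399067743 / 415121875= 15.41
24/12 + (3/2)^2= 17/4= 4.25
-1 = -1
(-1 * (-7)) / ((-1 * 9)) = -7 / 9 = -0.78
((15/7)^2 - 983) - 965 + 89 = -90866/49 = -1854.41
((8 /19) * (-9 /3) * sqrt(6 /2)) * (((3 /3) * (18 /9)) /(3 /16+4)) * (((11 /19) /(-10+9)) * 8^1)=67584 * sqrt(3) /24187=4.84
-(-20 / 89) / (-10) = -2 / 89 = -0.02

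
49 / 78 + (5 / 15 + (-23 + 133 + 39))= 3899 / 26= 149.96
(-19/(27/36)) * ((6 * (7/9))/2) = -532/9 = -59.11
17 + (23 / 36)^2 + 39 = 73105 / 1296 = 56.41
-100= -100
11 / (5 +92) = 11 / 97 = 0.11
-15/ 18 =-5/ 6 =-0.83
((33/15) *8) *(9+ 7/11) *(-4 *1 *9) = -6105.60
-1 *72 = -72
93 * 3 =279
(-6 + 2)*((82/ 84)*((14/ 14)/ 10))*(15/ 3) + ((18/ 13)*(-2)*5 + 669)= 178324/ 273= 653.20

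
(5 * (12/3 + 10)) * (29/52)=1015/26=39.04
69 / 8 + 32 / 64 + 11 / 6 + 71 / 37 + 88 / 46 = 302077 / 20424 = 14.79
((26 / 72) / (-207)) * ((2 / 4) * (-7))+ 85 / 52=317893 / 193752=1.64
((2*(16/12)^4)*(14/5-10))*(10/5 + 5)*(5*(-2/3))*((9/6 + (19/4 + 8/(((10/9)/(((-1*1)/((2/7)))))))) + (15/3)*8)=22353.54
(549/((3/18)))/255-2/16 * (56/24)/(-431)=11358307/879240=12.92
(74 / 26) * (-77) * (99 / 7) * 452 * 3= -54637308 / 13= -4202869.85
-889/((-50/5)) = 889/10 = 88.90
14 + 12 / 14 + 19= 237 / 7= 33.86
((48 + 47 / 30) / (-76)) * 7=-10409 / 2280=-4.57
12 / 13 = 0.92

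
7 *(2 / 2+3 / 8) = 77 / 8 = 9.62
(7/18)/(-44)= -7/792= -0.01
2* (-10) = -20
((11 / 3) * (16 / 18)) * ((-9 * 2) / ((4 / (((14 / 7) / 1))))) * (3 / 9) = -88 / 9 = -9.78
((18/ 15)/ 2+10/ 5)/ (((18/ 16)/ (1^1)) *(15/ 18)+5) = 208/ 475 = 0.44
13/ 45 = 0.29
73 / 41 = 1.78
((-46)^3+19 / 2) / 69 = -194653 / 138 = -1410.53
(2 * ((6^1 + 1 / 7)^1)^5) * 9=2646151974 / 16807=157443.44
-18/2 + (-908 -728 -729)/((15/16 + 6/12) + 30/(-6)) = 37327/57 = 654.86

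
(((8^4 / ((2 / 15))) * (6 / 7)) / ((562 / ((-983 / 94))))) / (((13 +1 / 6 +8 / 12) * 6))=-45296640 / 7673267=-5.90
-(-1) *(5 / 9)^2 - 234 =-18929 / 81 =-233.69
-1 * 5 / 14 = -5 / 14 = -0.36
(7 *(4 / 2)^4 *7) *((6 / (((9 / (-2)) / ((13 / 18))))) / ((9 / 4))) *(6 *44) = -7175168 / 81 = -88582.32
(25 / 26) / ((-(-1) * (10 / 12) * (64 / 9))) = 135 / 832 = 0.16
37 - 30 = 7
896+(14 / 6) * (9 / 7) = 899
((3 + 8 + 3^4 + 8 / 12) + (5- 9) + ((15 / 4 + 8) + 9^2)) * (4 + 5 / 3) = 37009 / 36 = 1028.03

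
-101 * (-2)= 202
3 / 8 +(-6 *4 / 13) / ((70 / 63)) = -669 / 520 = -1.29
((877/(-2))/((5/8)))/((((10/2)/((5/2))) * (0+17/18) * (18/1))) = -1754/85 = -20.64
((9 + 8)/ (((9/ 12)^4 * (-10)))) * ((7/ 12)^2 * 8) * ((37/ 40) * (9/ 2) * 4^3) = -7890176/ 2025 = -3896.38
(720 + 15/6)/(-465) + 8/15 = -949/930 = -1.02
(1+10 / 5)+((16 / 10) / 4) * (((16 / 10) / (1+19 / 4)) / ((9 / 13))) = 16357 / 5175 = 3.16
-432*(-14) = 6048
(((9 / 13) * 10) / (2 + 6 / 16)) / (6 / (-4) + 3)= 480 / 247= 1.94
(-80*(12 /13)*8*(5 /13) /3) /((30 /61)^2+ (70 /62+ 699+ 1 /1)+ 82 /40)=-29529856000 /274254229379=-0.11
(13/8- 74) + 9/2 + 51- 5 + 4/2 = -159/8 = -19.88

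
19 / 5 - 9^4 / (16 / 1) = -406.26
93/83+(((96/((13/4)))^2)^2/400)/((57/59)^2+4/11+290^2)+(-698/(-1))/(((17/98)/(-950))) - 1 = -3822576.33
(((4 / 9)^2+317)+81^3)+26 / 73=3144288328 / 5913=531758.55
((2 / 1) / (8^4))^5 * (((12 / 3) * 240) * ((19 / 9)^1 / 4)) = 95 / 6755399441055744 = 0.00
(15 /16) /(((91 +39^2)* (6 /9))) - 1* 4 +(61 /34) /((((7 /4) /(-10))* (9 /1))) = -283870141 /55246464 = -5.14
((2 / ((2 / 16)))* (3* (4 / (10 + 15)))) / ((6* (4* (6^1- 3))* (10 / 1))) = 4 / 375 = 0.01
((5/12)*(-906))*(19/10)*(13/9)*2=-37297/18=-2072.06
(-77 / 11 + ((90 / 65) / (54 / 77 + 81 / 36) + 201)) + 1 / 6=1533341 / 7878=194.64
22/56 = 11/28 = 0.39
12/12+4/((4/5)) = 6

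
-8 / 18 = -4 / 9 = -0.44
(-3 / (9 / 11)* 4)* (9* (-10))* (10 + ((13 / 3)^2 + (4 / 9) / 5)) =38104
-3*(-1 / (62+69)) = 0.02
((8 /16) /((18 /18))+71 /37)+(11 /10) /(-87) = 2.41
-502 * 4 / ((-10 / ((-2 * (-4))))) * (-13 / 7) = -104416 / 35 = -2983.31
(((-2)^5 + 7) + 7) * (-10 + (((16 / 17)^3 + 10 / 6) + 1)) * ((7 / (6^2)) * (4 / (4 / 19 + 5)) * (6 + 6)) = 101929072 / 486387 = 209.56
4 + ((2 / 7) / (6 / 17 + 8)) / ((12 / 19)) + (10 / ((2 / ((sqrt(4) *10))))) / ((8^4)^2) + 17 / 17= 31607263643 / 6253707264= 5.05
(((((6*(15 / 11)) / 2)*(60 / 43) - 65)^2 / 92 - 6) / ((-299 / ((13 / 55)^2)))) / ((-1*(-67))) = -8619307021 / 95948486058700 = -0.00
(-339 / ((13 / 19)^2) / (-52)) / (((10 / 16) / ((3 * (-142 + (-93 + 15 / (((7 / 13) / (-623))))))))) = -1175774.21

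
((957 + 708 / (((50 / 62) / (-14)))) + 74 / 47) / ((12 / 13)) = -173100967 / 14100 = -12276.66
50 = 50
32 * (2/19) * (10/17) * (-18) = -35.67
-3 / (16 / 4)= -3 / 4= -0.75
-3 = -3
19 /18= 1.06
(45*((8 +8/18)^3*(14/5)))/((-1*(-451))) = 6145664/36531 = 168.23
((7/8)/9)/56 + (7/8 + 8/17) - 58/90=11471/16320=0.70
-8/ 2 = -4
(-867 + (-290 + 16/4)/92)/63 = -40025/2898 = -13.81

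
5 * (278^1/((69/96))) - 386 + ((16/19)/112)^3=1547.91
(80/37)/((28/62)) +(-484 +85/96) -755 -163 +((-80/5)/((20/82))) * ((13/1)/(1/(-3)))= 1162.07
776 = 776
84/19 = 4.42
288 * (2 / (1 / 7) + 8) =6336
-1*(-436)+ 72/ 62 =13552/ 31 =437.16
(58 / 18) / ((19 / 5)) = 145 / 171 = 0.85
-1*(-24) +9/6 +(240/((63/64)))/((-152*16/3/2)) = 6623/266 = 24.90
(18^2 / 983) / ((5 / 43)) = 2.83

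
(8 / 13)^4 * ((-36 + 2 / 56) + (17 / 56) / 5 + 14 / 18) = -3486208 / 692055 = -5.04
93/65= 1.43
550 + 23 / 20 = 11023 / 20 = 551.15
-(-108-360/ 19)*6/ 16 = 1809/ 38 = 47.61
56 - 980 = -924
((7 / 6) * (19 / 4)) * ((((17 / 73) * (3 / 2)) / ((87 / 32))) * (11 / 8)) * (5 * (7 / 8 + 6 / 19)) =1184645 / 203232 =5.83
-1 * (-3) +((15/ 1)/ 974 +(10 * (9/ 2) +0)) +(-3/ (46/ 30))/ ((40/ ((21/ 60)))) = 86020599/ 1792160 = 48.00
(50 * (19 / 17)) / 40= 95 / 68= 1.40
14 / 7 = 2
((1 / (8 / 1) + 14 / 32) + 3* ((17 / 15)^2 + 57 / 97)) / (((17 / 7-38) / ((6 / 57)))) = -5034421 / 275344200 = -0.02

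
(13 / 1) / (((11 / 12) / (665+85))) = 117000 / 11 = 10636.36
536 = 536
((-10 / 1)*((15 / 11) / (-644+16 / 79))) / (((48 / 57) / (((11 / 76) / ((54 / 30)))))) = 1975 / 976512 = 0.00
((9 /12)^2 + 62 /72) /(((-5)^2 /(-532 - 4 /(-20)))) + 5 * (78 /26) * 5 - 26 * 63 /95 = 1879279 /68400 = 27.47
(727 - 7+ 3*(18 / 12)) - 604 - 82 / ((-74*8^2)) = 285385 / 2368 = 120.52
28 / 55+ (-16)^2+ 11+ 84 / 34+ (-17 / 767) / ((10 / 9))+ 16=285.96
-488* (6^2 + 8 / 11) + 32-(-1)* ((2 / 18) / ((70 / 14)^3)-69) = -222253864 / 12375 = -17959.91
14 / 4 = 7 / 2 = 3.50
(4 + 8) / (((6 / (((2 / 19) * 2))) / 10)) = 80 / 19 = 4.21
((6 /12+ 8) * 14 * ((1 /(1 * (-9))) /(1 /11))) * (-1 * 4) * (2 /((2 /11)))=57596 /9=6399.56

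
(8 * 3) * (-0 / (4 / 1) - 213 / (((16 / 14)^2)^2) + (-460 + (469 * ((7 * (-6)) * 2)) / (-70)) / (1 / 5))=4781793 / 512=9339.44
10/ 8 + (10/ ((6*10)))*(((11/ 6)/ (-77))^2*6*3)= 184/ 147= 1.25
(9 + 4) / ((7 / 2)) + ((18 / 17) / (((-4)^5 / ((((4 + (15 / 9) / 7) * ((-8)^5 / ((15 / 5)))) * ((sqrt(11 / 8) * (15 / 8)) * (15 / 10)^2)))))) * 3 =26 / 7 + 36045 * sqrt(22) / 238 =714.08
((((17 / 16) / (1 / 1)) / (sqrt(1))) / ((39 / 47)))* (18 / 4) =2397 / 416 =5.76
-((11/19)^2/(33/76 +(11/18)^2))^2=-793881/4609609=-0.17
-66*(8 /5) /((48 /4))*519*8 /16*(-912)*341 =3550906656 /5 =710181331.20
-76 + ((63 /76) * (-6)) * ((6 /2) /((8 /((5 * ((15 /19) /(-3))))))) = -424801 /5776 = -73.55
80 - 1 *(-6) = 86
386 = 386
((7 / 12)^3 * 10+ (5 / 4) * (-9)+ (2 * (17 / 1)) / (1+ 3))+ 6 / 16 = -0.39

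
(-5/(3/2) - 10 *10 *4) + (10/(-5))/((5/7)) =-6092/15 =-406.13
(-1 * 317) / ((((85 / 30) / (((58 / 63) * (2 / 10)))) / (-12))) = 147088 / 595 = 247.21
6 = 6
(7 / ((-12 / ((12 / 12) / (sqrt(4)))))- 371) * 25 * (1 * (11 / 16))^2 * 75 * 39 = -26281880625 / 2048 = -12832949.52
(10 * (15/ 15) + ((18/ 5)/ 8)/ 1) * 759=158631/ 20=7931.55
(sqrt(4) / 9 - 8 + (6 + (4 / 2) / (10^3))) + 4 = 10009 / 4500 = 2.22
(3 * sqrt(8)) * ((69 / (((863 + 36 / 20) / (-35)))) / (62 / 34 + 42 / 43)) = -1151325 * sqrt(2) / 192418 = -8.46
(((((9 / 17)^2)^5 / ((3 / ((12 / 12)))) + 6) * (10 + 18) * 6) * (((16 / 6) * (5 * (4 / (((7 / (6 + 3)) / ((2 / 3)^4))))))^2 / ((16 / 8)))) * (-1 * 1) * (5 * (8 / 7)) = -4228251880141094912000 / 8001479790882081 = -528433.74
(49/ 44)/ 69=49/ 3036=0.02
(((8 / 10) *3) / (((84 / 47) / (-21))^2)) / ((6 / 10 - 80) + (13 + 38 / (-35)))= -4.91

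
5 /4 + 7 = 33 /4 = 8.25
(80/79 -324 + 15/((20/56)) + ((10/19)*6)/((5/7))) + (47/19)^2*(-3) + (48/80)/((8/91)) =-328651393/1140760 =-288.10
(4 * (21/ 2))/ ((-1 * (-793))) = 42/ 793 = 0.05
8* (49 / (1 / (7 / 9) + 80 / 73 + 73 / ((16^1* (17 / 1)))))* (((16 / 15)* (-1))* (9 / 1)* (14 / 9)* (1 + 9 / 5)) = -170864533504 / 27624525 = -6185.25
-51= -51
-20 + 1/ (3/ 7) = -53/ 3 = -17.67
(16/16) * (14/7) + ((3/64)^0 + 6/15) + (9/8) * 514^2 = 2972239/10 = 297223.90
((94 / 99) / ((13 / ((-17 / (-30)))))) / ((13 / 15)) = 799 / 16731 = 0.05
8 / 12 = 2 / 3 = 0.67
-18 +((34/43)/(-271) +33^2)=1071.00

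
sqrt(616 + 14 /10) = 21 *sqrt(35) /5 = 24.85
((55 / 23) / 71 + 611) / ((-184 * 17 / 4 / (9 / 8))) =-4490181 / 5108024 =-0.88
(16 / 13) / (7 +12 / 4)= 8 / 65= 0.12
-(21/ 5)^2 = -441/ 25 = -17.64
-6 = -6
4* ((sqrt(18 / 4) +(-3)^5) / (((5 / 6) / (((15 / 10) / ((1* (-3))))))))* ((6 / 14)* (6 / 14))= 106.18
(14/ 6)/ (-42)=-0.06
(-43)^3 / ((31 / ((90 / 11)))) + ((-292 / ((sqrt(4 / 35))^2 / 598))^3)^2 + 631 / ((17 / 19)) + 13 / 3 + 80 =221246844750283124976718207650508199794258 / 17391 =12721916206674896496849990000000000000.00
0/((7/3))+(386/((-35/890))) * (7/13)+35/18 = -1236289/234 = -5283.29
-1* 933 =-933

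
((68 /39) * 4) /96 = 17 /234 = 0.07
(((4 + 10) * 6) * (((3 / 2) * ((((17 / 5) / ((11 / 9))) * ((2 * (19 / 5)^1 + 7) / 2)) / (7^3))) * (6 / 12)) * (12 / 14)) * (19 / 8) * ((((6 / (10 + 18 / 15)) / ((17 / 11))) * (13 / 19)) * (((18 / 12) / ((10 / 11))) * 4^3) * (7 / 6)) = 7610031 / 34300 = 221.87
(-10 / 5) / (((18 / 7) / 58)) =-406 / 9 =-45.11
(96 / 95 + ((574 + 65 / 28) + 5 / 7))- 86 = 1308843 / 2660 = 492.05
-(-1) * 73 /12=73 /12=6.08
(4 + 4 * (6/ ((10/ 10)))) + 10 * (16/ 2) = 108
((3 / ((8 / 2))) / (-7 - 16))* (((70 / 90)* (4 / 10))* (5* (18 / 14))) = -3 / 46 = -0.07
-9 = -9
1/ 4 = 0.25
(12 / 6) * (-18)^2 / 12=54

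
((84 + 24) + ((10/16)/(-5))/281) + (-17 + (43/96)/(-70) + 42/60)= 173146021/1888320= 91.69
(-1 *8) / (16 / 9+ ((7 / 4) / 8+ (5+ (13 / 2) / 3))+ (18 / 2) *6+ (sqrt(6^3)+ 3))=-43902720 / 345177121+ 3981312 *sqrt(6) / 345177121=-0.10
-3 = -3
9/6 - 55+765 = 1423/2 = 711.50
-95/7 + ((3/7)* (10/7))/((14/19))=-4370/343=-12.74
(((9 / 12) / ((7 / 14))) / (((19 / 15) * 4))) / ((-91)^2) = 45 / 1258712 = 0.00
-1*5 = -5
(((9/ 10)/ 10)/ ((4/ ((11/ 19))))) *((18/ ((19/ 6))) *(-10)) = -2673/ 3610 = -0.74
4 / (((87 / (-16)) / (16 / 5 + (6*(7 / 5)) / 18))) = -704 / 261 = -2.70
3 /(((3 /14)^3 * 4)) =686 /9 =76.22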